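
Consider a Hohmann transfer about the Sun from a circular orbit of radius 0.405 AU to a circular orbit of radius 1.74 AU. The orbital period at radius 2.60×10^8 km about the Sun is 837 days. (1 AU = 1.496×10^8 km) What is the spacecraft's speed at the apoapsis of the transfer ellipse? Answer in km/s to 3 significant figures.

v = 13.9 km/s

From Kepler's third law T² = 4π²r³/μ at r = 2.60×10^8 km, T = 837 days = 837 × 86400 s = 7.23168×10^7 s: μ = 4π²r³/T² = 1.32679×10^11 km³/s².
In km: r₁ = 0.405 × 1.496×10^8 = 6.0588×10^7 km; r₂ = 1.74 × 1.496×10^8 = 2.60304×10^8 km.
The Hohmann ellipse has a_t = (r₁ + r₂)/2 = 1.60446×10^8 km.
The apoapsis of the transfer ellipse is at r = 2.60304×10^8 km.
Applying v² = μ(2/r − 1/a_t): v = 13.87 km/s.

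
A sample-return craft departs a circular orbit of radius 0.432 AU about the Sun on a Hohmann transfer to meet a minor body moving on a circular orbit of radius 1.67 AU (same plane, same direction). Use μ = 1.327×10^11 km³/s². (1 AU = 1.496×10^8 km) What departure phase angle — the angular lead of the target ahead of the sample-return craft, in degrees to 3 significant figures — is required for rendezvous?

φ = 90.1°

In km: r₁ = 0.432 × 1.496×10^8 = 6.46272×10^7 km; r₂ = 1.67 × 1.496×10^8 = 2.49832×10^8 km.
The Hohmann ellipse has a_t = (r₁ + r₂)/2 = 1.572296×10^8 km.
Transfer time t = π√(a_t³/μ) = 1.7003×10^7 s.
The target's mean motion on its circular orbit is ω₂ = √(μ/r₂³) = 9.2249×10^-8 rad/s.
Angle swept by the target during transfer: ω₂·t = 1.5685 rad = 89.87°.
The sample-return craft traverses 180° on the transfer ellipse, so the target must lead by 180° − 89.87° = 90.1°.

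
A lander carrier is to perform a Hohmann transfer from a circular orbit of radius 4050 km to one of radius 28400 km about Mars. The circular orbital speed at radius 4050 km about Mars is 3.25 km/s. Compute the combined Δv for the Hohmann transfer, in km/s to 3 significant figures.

From the circular-orbit relation v² = μ/r at r = 4050 km: μ = v²r = (3.25)² × 4050 = 42778.1 km³/s².
Transfer-ellipse semi-major axis a_t = (r₁ + r₂)/2 = (4050 + 28400)/2 = 16225 km.
At r₁ the circular-orbit speed is v₁ = √(μ/r₁) = 3.250 km/s.
On the transfer ellipse at r₁, vis-viva equation gives v_p = √[μ(2/r₁ − 1/a_t)] = 4.300 km/s.
First burn Δv₁ = |v_p − v₁| = 1.050 km/s.
At r₂, v₂ = √(μ/r₂) = 1.2273 km/s.
Transfer-orbit speed at r₂: v_a = √[μ(2/r₂ − 1/a_t)] = 0.61318 km/s.
Second burn Δv₂ = |v₂ − v_a| = 0.6141 km/s.
Δv = Δv₁ + Δv₂ = 1.050 + 0.6141 = 1.664 km/s.

Δv = 1.66 km/s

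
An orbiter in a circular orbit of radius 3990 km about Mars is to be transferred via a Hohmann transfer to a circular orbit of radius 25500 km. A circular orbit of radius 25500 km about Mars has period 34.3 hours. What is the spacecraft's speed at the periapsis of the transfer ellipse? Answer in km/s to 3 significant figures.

From Kepler's third law T² = 4π²r³/μ at r = 25500 km, T = 34.3 hours = 34.3 × 3600 s = 1.2348×10^5 s: μ = 4π²r³/T² = 42932.6 km³/s².
Transfer-ellipse semi-major axis a_t = (r₁ + r₂)/2 = (3990 + 25500)/2 = 14745 km.
The periapsis of the transfer ellipse is at r = 3990 km.
Vis-viva: v = √[μ(2/r − 1/a_t)] = √[42932.6 × (2/3990 − 1/14745)] = 4.314 km/s.

v = 4.31 km/s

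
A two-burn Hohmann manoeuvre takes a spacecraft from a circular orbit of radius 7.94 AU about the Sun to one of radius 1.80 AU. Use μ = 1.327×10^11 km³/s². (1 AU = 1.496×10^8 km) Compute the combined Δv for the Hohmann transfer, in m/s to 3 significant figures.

Δv = 10300 m/s

In km: r₁ = 7.94 × 1.496×10^8 = 1.187824×10^9 km; r₂ = 1.80 × 1.496×10^8 = 2.6928×10^8 km.
The Hohmann ellipse has a_t = (r₁ + r₂)/2 = 7.28552×10^8 km.
Circular speed at r₁: v₁ = √(μ/r₁) = √(1.327×10^11/1.187824×10^9) = 10.57 km/s.
Transfer-orbit speed at r₁ (vis-viva equation): v_a = √[μ(2/r₁ − 1/a_t)] = 6.426 km/s.
First burn Δv₁ = |v_a − v₁| = 4.144 km/s.
At r₂, v₂ = √(μ/r₂) = 22.199 km/s.
Transfer-orbit speed at r₂: v_p = √[μ(2/r₂ − 1/a_t)] = 28.345 km/s.
Second burn Δv₂ = |v₂ − v_p| = 6.146 km/s.
Δv = Δv₁ + Δv₂ = 4.144 + 6.146 = 10.29 km/s.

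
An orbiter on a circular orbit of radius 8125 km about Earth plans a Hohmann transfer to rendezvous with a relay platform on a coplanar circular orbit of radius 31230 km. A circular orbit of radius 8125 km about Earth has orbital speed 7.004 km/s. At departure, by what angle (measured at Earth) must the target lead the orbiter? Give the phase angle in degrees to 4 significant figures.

From the circular-orbit relation v² = μ/r at r = 8125 km: μ = v²r = (7.004)² × 8125 = 3.98580×10^5 km³/s².
Semi-major axis of the transfer orbit: a_t = (8125 + 31230)/2 = 19677.5 km.
The half-period of the transfer ellipse is t = π√(a_t³/μ) = 13736 s.
Target angular speed ω₂ = √(μ/r₂³) = 1.1439×10^-4 rad/s.
Angle swept by the target during transfer: ω₂·t = 1.5713 rad = 90.03°.
The orbiter traverses 180° on the transfer ellipse, so the target must lead by 180° − 90.03° = 89.97°.

φ = 89.97°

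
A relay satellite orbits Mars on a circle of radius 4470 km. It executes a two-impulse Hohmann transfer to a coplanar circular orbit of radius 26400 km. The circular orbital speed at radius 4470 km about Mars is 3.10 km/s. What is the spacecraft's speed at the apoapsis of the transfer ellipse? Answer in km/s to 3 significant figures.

v = 0.686 km/s

From the circular-orbit relation v² = μ/r at r = 4470 km: μ = v²r = (3.10)² × 4470 = 42956.7 km³/s².
Transfer-ellipse semi-major axis a_t = (r₁ + r₂)/2 = (4470 + 26400)/2 = 15435 km.
At apoapsis, r = 26400 km.
Vis-viva: v = √[μ(2/r − 1/a_t)] = √[42956.7 × (2/26400 − 1/15435)] = 0.6865 km/s.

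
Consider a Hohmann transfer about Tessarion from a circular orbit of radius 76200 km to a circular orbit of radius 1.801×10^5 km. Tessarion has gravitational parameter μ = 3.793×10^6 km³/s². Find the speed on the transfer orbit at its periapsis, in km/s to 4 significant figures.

The Hohmann ellipse has a_t = (r₁ + r₂)/2 = 1.2815×10^5 km.
The periapsis of the transfer ellipse is at r = 76200 km.
Vis-viva: v = √[μ(2/r − 1/a_t)] = √[3.793×10^6 × (2/76200 − 1/1.2815×10^5)] = 8.364 km/s.

v = 8.364 km/s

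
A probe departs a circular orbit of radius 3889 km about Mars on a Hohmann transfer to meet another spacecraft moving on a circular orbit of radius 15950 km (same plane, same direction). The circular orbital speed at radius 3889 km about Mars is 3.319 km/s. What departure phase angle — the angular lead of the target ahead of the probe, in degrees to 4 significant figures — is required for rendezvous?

From the circular-orbit relation v² = μ/r at r = 3889 km: μ = v²r = (3.319)² × 3889 = 42840.3 km³/s².
Semi-major axis of the transfer orbit: a_t = (3889 + 15950)/2 = 9919.5 km.
The half-period of the transfer ellipse is t = π√(a_t³/μ) = 14995.4 s.
Target angular speed ω₂ = √(μ/r₂³) = 1.02751×10^-4 rad/s.
Angle swept by the target during transfer: ω₂·t = 1.5408 rad = 88.28°.
The probe traverses 180° on the transfer ellipse, so the target must lead by 180° − 88.28° = 91.72°.

φ = 91.72°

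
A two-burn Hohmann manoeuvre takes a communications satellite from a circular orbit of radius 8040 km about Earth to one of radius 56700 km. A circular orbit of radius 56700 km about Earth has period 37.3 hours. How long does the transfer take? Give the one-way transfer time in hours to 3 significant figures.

t = 8.04 hours

From Kepler's third law T² = 4π²r³/μ at r = 56700 km, T = 37.3 hours = 37.3 × 3600 s = 1.3428×10^5 s: μ = 4π²r³/T² = 3.99104×10^5 km³/s².
Semi-major axis of the transfer orbit: a_t = (8040 + 56700)/2 = 32370 km.
Half the transfer-orbit period gives t = π√(a_t³/μ) = 28960 s.
Converting: 28960 s ÷ 3600 s/hour = 8.04 hours.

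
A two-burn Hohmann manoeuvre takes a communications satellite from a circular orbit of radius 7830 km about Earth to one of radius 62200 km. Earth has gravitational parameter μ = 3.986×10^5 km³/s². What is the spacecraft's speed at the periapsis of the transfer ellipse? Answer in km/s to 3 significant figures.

The Hohmann ellipse has a_t = (r₁ + r₂)/2 = 35015 km.
The periapsis of the transfer ellipse is at r = 7830 km.
From the vis-viva equation, v = √[μ(2/r − 1/a_t)] = 9.509 km/s.

v = 9.51 km/s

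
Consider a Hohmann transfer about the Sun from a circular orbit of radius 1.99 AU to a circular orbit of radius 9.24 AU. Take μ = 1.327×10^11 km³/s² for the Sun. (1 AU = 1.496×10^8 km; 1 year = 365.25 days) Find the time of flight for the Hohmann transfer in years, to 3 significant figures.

t = 6.65 years

In km: r₁ = 1.99 × 1.496×10^8 = 2.97704×10^8 km; r₂ = 9.24 × 1.496×10^8 = 1.382304×10^9 km.
Transfer-ellipse semi-major axis a_t = (r₁ + r₂)/2 = (2.97704×10^8 + 1.382304×10^9)/2 = 8.40004×10^8 km.
Transfer time t = π√(a_t³/μ) = π√((8.40004×10^8)³ / 1.327×10^11) = 2.100×10^8 s.
Converting: 2.100×10^8 s ÷ 3.15576×10^7 s/year (365.25 × 86400) = 6.65 years.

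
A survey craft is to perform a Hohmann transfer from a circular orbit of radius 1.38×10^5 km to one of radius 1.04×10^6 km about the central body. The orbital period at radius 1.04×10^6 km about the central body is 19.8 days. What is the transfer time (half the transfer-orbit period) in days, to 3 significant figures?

t = 4.22 days

From Kepler's third law T² = 4π²r³/μ at r = 1.04×10^6 km, T = 19.8 days = 19.8 × 86400 s = 1.71072×10^6 s: μ = 4π²r³/T² = 1.51741×10^7 km³/s².
Semi-major axis of the transfer orbit: a_t = (1.380×10^5 + 1.040×10^6)/2 = 5.890×10^5 km.
Half the transfer-orbit period gives t = π√(a_t³/μ) = 3.646×10^5 s.
Converting: 3.646×10^5 s ÷ 86400 s/day = 4.22 days.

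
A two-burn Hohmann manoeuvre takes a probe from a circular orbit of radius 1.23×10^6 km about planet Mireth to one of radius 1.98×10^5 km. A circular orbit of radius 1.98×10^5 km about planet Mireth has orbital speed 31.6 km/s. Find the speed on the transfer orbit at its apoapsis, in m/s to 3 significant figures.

From the circular-orbit relation v² = μ/r at r = 1.98×10^5 km: μ = v²r = (31.6)² × 1.98×10^5 = 1.97715×10^8 km³/s².
Transfer-ellipse semi-major axis a_t = (r₁ + r₂)/2 = (1.230×10^6 + 1.980×10^5)/2 = 7.140×10^5 km.
The apoapsis of the transfer ellipse is at r = 1.230×10^6 km.
From the vis-viva equation, v = √[μ(2/r − 1/a_t)] = 6.677 km/s.

v = 6680 m/s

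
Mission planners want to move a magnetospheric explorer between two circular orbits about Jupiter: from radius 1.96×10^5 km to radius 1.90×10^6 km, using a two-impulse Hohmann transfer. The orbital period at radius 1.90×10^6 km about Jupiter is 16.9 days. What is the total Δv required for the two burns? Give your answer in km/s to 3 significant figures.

From Kepler's third law T² = 4π²r³/μ at r = 1.90×10^6 km, T = 16.9 days = 16.9 × 86400 s = 1.46016×10^6 s: μ = 4π²r³/T² = 1.27005×10^8 km³/s².
Transfer-ellipse semi-major axis a_t = (r₁ + r₂)/2 = (1.960×10^5 + 1.900×10^6)/2 = 1.048×10^6 km.
Circular speed at r₁: v₁ = √(μ/r₁) = √(1.27005×10^8/1.960×10^5) = 25.46 km/s.
Transfer-orbit speed at r₁ (vis-viva equation): v_p = √[μ(2/r₁ − 1/a_t)] = 34.28 km/s.
First burn Δv₁ = |v_p − v₁| = 8.820 km/s.
Circular speed at r₂: v₂ = √(μ/r₂) = 8.176 km/s.
Transfer-orbit speed at r₂: v_a = √[μ(2/r₂ − 1/a_t)] = 3.536 km/s.
Second burn Δv₂ = |v₂ − v_a| = 4.640 km/s.
Total Δv = Δv₁ + Δv₂ = 13.46 km/s.

Δv = 13.5 km/s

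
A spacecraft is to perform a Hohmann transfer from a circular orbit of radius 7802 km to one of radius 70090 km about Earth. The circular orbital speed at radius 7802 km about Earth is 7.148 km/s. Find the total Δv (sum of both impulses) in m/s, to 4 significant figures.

From the circular-orbit relation v² = μ/r at r = 7802 km: μ = v²r = (7.148)² × 7802 = 3.98635×10^5 km³/s².
The Hohmann ellipse has a_t = (r₁ + r₂)/2 = 38946 km.
At r₁ the circular-orbit speed is v₁ = √(μ/r₁) = 7.1480 km/s.
Transfer-orbit speed at r₁ (vis-viva): v_p = √[μ(2/r₁ − 1/a_t)] = 9.5892 km/s.
First burn Δv₁ = |v_p − v₁| = 2.4412 km/s.
At r₂, v₂ = √(μ/r₂) = 2.3848 km/s.
Transfer-orbit speed at r₂: v_a = √[μ(2/r₂ − 1/a_t)] = 1.0674 km/s.
Second burn Δv₂ = |v₂ − v_a| = 1.3174 km/s.
Total Δv = Δv₁ + Δv₂ = 3.759 km/s.

Δv = 3759 m/s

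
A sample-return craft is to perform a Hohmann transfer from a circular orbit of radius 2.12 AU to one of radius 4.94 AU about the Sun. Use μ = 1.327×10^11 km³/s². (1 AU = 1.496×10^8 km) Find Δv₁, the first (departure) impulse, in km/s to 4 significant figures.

Δv₁ = 3.743 km/s

In km: r₁ = 2.12 × 1.496×10^8 = 3.17152×10^8 km; r₂ = 4.94 × 1.496×10^8 = 7.39024×10^8 km.
Semi-major axis of the transfer orbit: a_t = (3.17152×10^8 + 7.39024×10^8)/2 = 5.28088×10^8 km.
Circular speed at r = 3.17152×10^8 km: v_c = √(μ/r) = 20.455 km/s.
Vis-viva on the transfer ellipse at r = 3.17152×10^8 km gives v_t = √[μ(2/r − 1/a_t)] = 24.198 km/s.
Δv₁ = |v_t − v_c| = |24.198 − 20.455| = 3.743 km/s.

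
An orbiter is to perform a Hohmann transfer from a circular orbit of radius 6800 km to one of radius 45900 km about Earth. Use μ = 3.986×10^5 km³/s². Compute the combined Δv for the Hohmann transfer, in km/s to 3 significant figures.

Δv = 3.90 km/s

The Hohmann ellipse has a_t = (r₁ + r₂)/2 = 26350 km.
At r₁ the circular-orbit speed is v₁ = √(μ/r₁) = 7.6562 km/s.
Transfer-orbit speed at r₁ (v² = μ(2/r − 1/a)): v_p = √[μ(2/r₁ − 1/a_t)] = 10.105 km/s.
First burn Δv₁ = |v_p − v₁| = 2.449 km/s.
Circular speed at r₂: v₂ = √(μ/r₂) = 2.947 km/s.
Transfer-orbit speed at r₂: v_a = √[μ(2/r₂ − 1/a_t)] = 1.497 km/s.
Second burn Δv₂ = |v₂ − v_a| = 1.450 km/s.
Total Δv = Δv₁ + Δv₂ = 3.899 km/s.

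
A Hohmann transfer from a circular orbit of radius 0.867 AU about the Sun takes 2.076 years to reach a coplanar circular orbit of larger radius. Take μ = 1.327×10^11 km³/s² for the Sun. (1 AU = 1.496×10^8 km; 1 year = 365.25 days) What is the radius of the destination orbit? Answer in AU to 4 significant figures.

In km: r₁ = 0.867 × 1.496×10^8 = 1.297032×10^8 km.
Transfer time t = 2.076 years × 365.25 × 86400 s = 6.55135776×10^7 s, and t = π√(a_t³/μ).
So a_t = (μ t²/π²)^(1/3) = (1.327×10^11 × (6.55135776×10^7)² / π²)^(1/3) = 3.8644×10^8 km.
Since a_t = (r₁ + r₂)/2, r₂ = 2a_t − r₁ = 2×3.8644×10^8 − 1.297032×10^8 = 6.431768×10^8 km.
In AU: r₂ = 6.431768×10^8 / 1.496×10^8 = 4.299 AU.

r₂ = 4.299 AU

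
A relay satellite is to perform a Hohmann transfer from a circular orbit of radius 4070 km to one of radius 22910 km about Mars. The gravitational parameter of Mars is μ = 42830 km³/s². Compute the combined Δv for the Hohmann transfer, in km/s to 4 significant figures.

Δv = 1.600 km/s

Semi-major axis of the transfer orbit: a_t = (4070 + 22910)/2 = 13490 km.
At r₁ the circular-orbit speed is v₁ = √(μ/r₁) = 3.2440 km/s.
On the transfer ellipse at r₁, vis-viva equation gives v_p = √[μ(2/r₁ − 1/a_t)] = 4.2275 km/s.
First burn Δv₁ = |v_p − v₁| = 0.9835 km/s.
At r₂, v₂ = √(μ/r₂) = 1.3673 km/s.
Transfer-orbit speed at r₂: v_a = √[μ(2/r₂ − 1/a_t)] = 0.75102 km/s.
Second burn Δv₂ = |v₂ − v_a| = 0.6163 km/s.
Δv = Δv₁ + Δv₂ = 0.9835 + 0.6163 = 1.600 km/s.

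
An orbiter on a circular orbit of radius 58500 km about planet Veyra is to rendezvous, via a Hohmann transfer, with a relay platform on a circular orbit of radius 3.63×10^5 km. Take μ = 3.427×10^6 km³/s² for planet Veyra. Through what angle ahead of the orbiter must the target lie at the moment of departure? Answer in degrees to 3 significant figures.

φ = 100°

Semi-major axis of the transfer orbit: a_t = (58500 + 3.630×10^5)/2 = 2.1075×10^5 km.
Transfer time t = π√(a_t³/μ) = 1.642×10^5 s.
The target's mean motion on its circular orbit is ω₂ = √(μ/r₂³) = 8.464×10^-6 rad/s.
Angle swept by the target during transfer: ω₂·t = 1.3898 rad = 79.63°.
Arrival is 180° from departure on the ellipse, so φ = 180° − 79.63° = 100°.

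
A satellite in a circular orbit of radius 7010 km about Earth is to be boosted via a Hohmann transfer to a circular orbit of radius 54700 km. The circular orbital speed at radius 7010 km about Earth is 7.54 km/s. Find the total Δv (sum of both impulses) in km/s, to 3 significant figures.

Δv = 3.91 km/s

From the circular-orbit relation v² = μ/r at r = 7010 km: μ = v²r = (7.54)² × 7010 = 3.98530×10^5 km³/s².
The Hohmann ellipse has a_t = (r₁ + r₂)/2 = 30855 km.
At r₁ the circular-orbit speed is v₁ = √(μ/r₁) = 7.5400 km/s.
On the transfer ellipse at r₁, vis-viva gives v_p = √[μ(2/r₁ − 1/a_t)] = 10.039 km/s.
First burn Δv₁ = |v_p − v₁| = 2.499 km/s.
Circular speed at r₂: v₂ = √(μ/r₂) = 2.6992 km/s.
Transfer-orbit speed at r₂: v_a = √[μ(2/r₂ − 1/a_t)] = 1.2866 km/s.
Second burn Δv₂ = |v₂ − v_a| = 1.413 km/s.
Total Δv = Δv₁ + Δv₂ = 3.912 km/s.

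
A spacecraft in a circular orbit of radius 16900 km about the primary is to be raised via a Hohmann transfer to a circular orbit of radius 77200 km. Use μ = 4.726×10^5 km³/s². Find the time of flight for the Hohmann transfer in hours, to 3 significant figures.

Semi-major axis of the transfer orbit: a_t = (16900 + 77200)/2 = 47050 km.
Half the transfer-orbit period gives t = π√(a_t³/μ) = 46640 s.
Converting: 46640 s ÷ 3600 s/hour = 13.0 hours.

t = 13.0 hours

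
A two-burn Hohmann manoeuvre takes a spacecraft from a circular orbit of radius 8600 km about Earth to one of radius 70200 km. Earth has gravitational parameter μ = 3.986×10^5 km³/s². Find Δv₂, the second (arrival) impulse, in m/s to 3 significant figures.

Δv₂ = 1270 m/s

Transfer-ellipse semi-major axis a_t = (r₁ + r₂)/2 = (8600 + 70200)/2 = 39400 km.
Circular speed at r = 70200 km: v_c = √(μ/r) = 2.383 km/s.
Vis-viva on the transfer ellipse at r = 70200 km gives v_t = √[μ(2/r − 1/a_t)] = 1.113 km/s.
Δv₂ = |v_t − v_c| = |1.113 − 2.383| = 1.270 km/s.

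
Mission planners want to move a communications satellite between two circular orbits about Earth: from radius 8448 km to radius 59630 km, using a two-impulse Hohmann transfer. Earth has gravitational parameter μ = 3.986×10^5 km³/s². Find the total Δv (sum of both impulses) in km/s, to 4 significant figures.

Δv = 3.520 km/s

Transfer-ellipse semi-major axis a_t = (r₁ + r₂)/2 = (8448 + 59630)/2 = 34039 km.
Circular speed at r₁: v₁ = √(μ/r₁) = √(3.986×10^5/8448) = 6.869 km/s.
Transfer-orbit speed at r₁ (vis-viva equation): v_p = √[μ(2/r₁ − 1/a_t)] = 9.092 km/s.
First burn Δv₁ = |v_p − v₁| = 2.223 km/s.
At r₂, v₂ = √(μ/r₂) = 2.585 km/s.
Transfer-orbit speed at r₂: v_a = √[μ(2/r₂ − 1/a_t)] = 1.288 km/s.
Second burn Δv₂ = |v₂ − v_a| = 1.297 km/s.
Δv = Δv₁ + Δv₂ = 2.223 + 1.297 = 3.520 km/s.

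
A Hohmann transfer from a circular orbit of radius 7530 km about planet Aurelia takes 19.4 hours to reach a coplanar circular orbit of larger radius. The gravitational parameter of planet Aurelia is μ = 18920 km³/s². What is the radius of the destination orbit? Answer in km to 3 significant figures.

r₂ = 34600 km

Transfer time t = 19.4 hours = 69840 s, and t = π√(a_t³/μ).
So a_t = (μ t²/π²)^(1/3) = (18920 × (69840)² / π²)^(1/3) = 21067 km.
Since a_t = (r₁ + r₂)/2, r₂ = 2a_t − r₁ = 2×21067 − 7530 = 34604 km.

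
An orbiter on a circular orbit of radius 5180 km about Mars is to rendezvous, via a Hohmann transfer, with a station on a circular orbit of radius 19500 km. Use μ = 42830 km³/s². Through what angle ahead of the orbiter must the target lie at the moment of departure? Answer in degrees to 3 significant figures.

φ = 89.4°

The Hohmann ellipse has a_t = (r₁ + r₂)/2 = 12340 km.
The half-period of the transfer ellipse is t = π√(a_t³/μ) = 20809 s.
Target angular speed ω₂ = √(μ/r₂³) = 7.6001×10^-5 rad/s.
Angle swept by the target during transfer: ω₂·t = 1.5815 rad = 90.61°.
The orbiter traverses 180° on the transfer ellipse, so the target must lead by 180° − 90.61° = 89.4°.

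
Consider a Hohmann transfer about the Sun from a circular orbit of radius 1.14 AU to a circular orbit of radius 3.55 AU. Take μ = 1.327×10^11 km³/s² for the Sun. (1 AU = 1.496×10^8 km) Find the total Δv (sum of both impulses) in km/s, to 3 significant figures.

In km: r₁ = 1.14 × 1.496×10^8 = 1.70544×10^8 km; r₂ = 3.55 × 1.496×10^8 = 5.3108×10^8 km.
Semi-major axis of the transfer orbit: a_t = (1.70544×10^8 + 5.3108×10^8)/2 = 3.50812×10^8 km.
At r₁ the circular-orbit speed is v₁ = √(μ/r₁) = 27.894 km/s.
On the transfer ellipse at r₁, vis-viva equation gives v_p = √[μ(2/r₁ − 1/a_t)] = 34.321 km/s.
First burn Δv₁ = |v_p − v₁| = 6.427 km/s.
Circular speed at r₂: v₂ = √(μ/r₂) = 15.807 km/s.
Transfer-orbit speed at r₂: v_a = √[μ(2/r₂ − 1/a_t)] = 11.021 km/s.
Second burn Δv₂ = |v₂ − v_a| = 4.786 km/s.
Δv = Δv₁ + Δv₂ = 6.427 + 4.786 = 11.21 km/s.

Δv = 11.2 km/s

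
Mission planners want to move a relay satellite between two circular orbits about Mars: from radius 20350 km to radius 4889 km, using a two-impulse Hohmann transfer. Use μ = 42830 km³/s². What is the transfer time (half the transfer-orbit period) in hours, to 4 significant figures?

The Hohmann ellipse has a_t = (r₁ + r₂)/2 = 12619.5 km.
Half the transfer-orbit period gives t = π√(a_t³/μ) = 21520 s.
Converting: 21520 s ÷ 3600 s/hour = 5.978 hours.

t = 5.978 hours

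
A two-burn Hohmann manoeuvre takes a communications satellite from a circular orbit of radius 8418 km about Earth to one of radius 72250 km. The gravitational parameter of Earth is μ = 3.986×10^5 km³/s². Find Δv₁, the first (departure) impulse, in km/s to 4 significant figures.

Δv₁ = 2.329 km/s

Transfer-ellipse semi-major axis a_t = (r₁ + r₂)/2 = (8418 + 72250)/2 = 40334 km.
Circular speed at r = 8418 km: v_c = √(μ/r) = 6.881 km/s.
Vis-viva on the transfer ellipse at r = 8418 km gives v_t = √[μ(2/r − 1/a_t)] = 9.210 km/s.
Δv₁ = |v_t − v_c| = |9.210 − 6.881| = 2.329 km/s.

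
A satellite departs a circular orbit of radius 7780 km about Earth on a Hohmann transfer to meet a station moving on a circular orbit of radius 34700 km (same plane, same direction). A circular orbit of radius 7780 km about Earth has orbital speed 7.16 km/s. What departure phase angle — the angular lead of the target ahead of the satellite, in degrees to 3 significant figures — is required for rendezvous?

From the circular-orbit relation v² = μ/r at r = 7780 km: μ = v²r = (7.16)² × 7780 = 3.98846×10^5 km³/s².
Transfer-ellipse semi-major axis a_t = (r₁ + r₂)/2 = (7780 + 34700)/2 = 21240 km.
Transfer time t = π√(a_t³/μ) = 15399 s.
The target's mean motion on its circular orbit is ω₂ = √(μ/r₂³) = 9.7703×10^-5 rad/s.
Angle swept by the target during transfer: ω₂·t = 1.5045 rad = 86.20°.
Arrival is 180° from departure on the ellipse, so φ = 180° − 86.20° = 93.8°.

φ = 93.8°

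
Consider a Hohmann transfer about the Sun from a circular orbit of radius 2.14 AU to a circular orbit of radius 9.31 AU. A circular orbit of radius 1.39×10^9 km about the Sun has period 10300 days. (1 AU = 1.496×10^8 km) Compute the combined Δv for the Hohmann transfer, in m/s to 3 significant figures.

Δv = 9440 m/s

From Kepler's third law T² = 4π²r³/μ at r = 1.39×10^9 km, T = 10300 days = 10300 × 86400 s = 8.8992×10^8 s: μ = 4π²r³/T² = 1.33876×10^11 km³/s².
In km: r₁ = 2.14 × 1.496×10^8 = 3.20144×10^8 km; r₂ = 9.31 × 1.496×10^8 = 1.392776×10^9 km.
The Hohmann ellipse has a_t = (r₁ + r₂)/2 = 8.5646×10^8 km.
Circular speed at r₁: v₁ = √(μ/r₁) = √(1.33876×10^11/3.20144×10^8) = 20.449 km/s.
On the transfer ellipse at r₁, vis-viva gives v_p = √[μ(2/r₁ − 1/a_t)] = 26.077 km/s.
First burn Δv₁ = |v_p − v₁| = 5.628 km/s.
Circular speed at r₂: v₂ = √(μ/r₂) = 9.804 km/s.
Transfer-orbit speed at r₂: v_a = √[μ(2/r₂ − 1/a_t)] = 5.994 km/s.
Second burn Δv₂ = |v₂ − v_a| = 3.810 km/s.
Total Δv = Δv₁ + Δv₂ = 9.438 km/s.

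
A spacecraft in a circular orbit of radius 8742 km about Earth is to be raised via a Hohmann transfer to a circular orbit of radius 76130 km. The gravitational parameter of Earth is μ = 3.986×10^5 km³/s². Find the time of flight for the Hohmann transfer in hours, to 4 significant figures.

t = 12.08 hours

Semi-major axis of the transfer orbit: a_t = (8742 + 76130)/2 = 42436 km.
Half the transfer-orbit period gives t = π√(a_t³/μ) = 43500 s.
Converting: 43500 s ÷ 3600 s/hour = 12.08 hours.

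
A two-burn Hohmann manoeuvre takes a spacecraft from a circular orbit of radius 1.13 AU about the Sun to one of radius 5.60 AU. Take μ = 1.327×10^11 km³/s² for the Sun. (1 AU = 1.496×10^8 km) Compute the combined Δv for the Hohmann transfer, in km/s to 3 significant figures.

In km: r₁ = 1.13 × 1.496×10^8 = 1.69048×10^8 km; r₂ = 5.60 × 1.496×10^8 = 8.3776×10^8 km.
The Hohmann ellipse has a_t = (r₁ + r₂)/2 = 5.03404×10^8 km.
Circular speed at r₁: v₁ = √(μ/r₁) = √(1.327×10^11/1.69048×10^8) = 28.018 km/s.
On the transfer ellipse at r₁, vis-viva equation gives v_p = √[μ(2/r₁ − 1/a_t)] = 36.144 km/s.
First burn Δv₁ = |v_p − v₁| = 8.126 km/s.
Circular speed at r₂: v₂ = √(μ/r₂) = 12.5857 km/s.
Transfer-orbit speed at r₂: v_a = √[μ(2/r₂ − 1/a_t)] = 7.29327 km/s.
Second burn Δv₂ = |v₂ − v_a| = 5.292 km/s.
Δv = Δv₁ + Δv₂ = 8.126 + 5.292 = 13.42 km/s.

Δv = 13.4 km/s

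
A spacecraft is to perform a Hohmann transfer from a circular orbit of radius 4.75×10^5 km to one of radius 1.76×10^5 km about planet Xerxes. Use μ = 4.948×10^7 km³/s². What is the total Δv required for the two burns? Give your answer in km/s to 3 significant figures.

Δv = 6.19 km/s

The Hohmann ellipse has a_t = (r₁ + r₂)/2 = 3.255×10^5 km.
Circular speed at r₁: v₁ = √(μ/r₁) = √(4.948×10^7/4.750×10^5) = 10.206 km/s.
Transfer-orbit speed at r₁ (vis-viva): v_a = √[μ(2/r₁ − 1/a_t)] = 7.5050 km/s.
First burn Δv₁ = |v_a − v₁| = 2.701 km/s.
At r₂, v₂ = √(μ/r₂) = 16.767 km/s.
Transfer-orbit speed at r₂: v_p = √[μ(2/r₂ − 1/a_t)] = 20.255 km/s.
Second burn Δv₂ = |v₂ − v_p| = 3.488 km/s.
Δv = Δv₁ + Δv₂ = 2.701 + 3.488 = 6.189 km/s.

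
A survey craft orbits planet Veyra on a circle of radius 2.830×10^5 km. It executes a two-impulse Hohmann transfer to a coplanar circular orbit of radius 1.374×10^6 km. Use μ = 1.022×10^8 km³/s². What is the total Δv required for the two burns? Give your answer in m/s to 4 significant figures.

The Hohmann ellipse has a_t = (r₁ + r₂)/2 = 8.285×10^5 km.
At r₁ the circular-orbit speed is v₁ = √(μ/r₁) = 19.0034 km/s.
On the transfer ellipse at r₁, vis-viva gives v_p = √[μ(2/r₁ − 1/a_t)] = 24.4726 km/s.
First burn Δv₁ = |v_p − v₁| = 5.469 km/s.
At r₂, v₂ = √(μ/r₂) = 8.6245 km/s.
Transfer-orbit speed at r₂: v_a = √[μ(2/r₂ − 1/a_t)] = 5.0406 km/s.
Second burn Δv₂ = |v₂ − v_a| = 3.584 km/s.
Δv = Δv₁ + Δv₂ = 5.469 + 3.584 = 9.053 km/s.

Δv = 9053 m/s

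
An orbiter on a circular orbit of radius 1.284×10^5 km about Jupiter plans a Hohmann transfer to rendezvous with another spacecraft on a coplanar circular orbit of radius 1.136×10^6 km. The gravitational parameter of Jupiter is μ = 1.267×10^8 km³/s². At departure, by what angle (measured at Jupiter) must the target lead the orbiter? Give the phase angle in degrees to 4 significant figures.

Transfer-ellipse semi-major axis a_t = (r₁ + r₂)/2 = (1.284×10^5 + 1.136×10^6)/2 = 6.322×10^5 km.
Transfer time t = π√(a_t³/μ) = 1.4030×10^5 s.
The target's mean motion on its circular orbit is ω₂ = √(μ/r₂³) = 9.2965×10^-6 rad/s.
Angle swept by the target during transfer: ω₂·t = 1.3043 rad = 74.73°.
Arrival is 180° from departure on the ellipse, so φ = 180° − 74.73° = 105.3°.

φ = 105.3°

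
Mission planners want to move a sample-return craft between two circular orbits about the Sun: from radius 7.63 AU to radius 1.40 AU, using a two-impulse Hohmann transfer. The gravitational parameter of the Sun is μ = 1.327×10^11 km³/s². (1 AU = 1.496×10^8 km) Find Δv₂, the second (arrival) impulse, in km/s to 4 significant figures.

In km: r₁ = 7.63 × 1.496×10^8 = 1.141448×10^9 km; r₂ = 1.40 × 1.496×10^8 = 2.0944×10^8 km.
The Hohmann ellipse has a_t = (r₁ + r₂)/2 = 6.75444×10^8 km.
Circular speed at r = 2.0944×10^8 km: v_c = √(μ/r) = 25.171 km/s.
Vis-viva on the transfer ellipse at r = 2.0944×10^8 km gives v_t = √[μ(2/r − 1/a_t)] = 32.722 km/s.
Δv₂ = |v_t − v_c| = |32.722 − 25.171| = 7.551 km/s.

Δv₂ = 7.551 km/s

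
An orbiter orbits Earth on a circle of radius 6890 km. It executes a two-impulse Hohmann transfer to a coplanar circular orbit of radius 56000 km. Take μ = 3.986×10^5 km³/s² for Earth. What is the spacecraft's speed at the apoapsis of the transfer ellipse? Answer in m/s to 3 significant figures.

v = 1250 m/s

Semi-major axis of the transfer orbit: a_t = (6890 + 56000)/2 = 31445 km.
The apoapsis of the transfer ellipse is at r = 56000 km.
From the vis-viva equation, v = √[μ(2/r − 1/a_t)] = 1.249 km/s.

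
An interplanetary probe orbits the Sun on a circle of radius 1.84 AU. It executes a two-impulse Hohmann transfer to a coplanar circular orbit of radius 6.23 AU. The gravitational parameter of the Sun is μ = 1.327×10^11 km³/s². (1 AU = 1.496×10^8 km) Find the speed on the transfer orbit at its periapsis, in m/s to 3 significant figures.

In km: r₁ = 1.84 × 1.496×10^8 = 2.75264×10^8 km; r₂ = 6.23 × 1.496×10^8 = 9.32008×10^8 km.
Semi-major axis of the transfer orbit: a_t = (2.75264×10^8 + 9.32008×10^8)/2 = 6.03636×10^8 km.
At periapsis, r = 2.75264×10^8 km.
Vis-viva: v = √[μ(2/r − 1/a_t)] = √[1.327×10^11 × (2/2.75264×10^8 − 1/6.03636×10^8)] = 27.28 km/s.

v = 27300 m/s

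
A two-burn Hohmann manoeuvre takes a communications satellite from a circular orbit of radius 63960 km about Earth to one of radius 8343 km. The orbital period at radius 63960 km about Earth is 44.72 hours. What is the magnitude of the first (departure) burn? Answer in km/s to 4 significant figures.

From Kepler's third law T² = 4π²r³/μ at r = 63960 km, T = 44.72 hours = 44.72 × 3600 s = 1.60992×10^5 s: μ = 4π²r³/T² = 3.98544×10^5 km³/s².
The Hohmann ellipse has a_t = (r₁ + r₂)/2 = 36151.5 km.
On the circular orbit at r = 63960 km, v_c = √(μ/r) = 2.496 km/s.
Vis-viva on the transfer ellipse at r = 63960 km gives v_t = √[μ(2/r − 1/a_t)] = 1.199 km/s.
Δv₁ = |v_t − v_c| = |1.199 − 2.496| = 1.297 km/s.

Δv₁ = 1.297 km/s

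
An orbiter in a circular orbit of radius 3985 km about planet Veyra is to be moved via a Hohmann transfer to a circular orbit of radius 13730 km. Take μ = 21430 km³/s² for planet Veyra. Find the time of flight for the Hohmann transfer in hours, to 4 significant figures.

t = 4.969 hours

The Hohmann ellipse has a_t = (r₁ + r₂)/2 = 8857.5 km.
By Kepler's third law the transfer-orbit period is T = 2π√(a_t³/μ), so t = T/2 = 17890 s.
Converting: 17890 s ÷ 3600 s/hour = 4.969 hours.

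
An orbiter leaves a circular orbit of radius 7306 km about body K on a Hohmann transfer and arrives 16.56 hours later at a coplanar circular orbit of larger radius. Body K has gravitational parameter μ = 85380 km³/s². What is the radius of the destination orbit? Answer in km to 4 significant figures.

r₂ = 55350 km

Transfer time t = 16.56 hours = 59616 s, and t = π√(a_t³/μ).
So a_t = (μ t²/π²)^(1/3) = (85380 × (59616)² / π²)^(1/3) = 31328 km.
Since a_t = (r₁ + r₂)/2, r₂ = 2a_t − r₁ = 2×31328 − 7306 = 55350 km.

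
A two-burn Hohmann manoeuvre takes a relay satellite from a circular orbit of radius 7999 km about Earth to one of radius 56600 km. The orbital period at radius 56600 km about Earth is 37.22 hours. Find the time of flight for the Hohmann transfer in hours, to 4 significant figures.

From Kepler's third law T² = 4π²r³/μ at r = 56600 km, T = 37.22 hours = 37.22 × 3600 s = 1.33992×10^5 s: μ = 4π²r³/T² = 3.98705×10^5 km³/s².
Transfer-ellipse semi-major axis a_t = (r₁ + r₂)/2 = (7999 + 56600)/2 = 32299.5 km.
Half the transfer-orbit period gives t = π√(a_t³/μ) = 28881.4 s.
Converting: 28881.4 s ÷ 3600 s/hour = 8.023 hours.

t = 8.023 hours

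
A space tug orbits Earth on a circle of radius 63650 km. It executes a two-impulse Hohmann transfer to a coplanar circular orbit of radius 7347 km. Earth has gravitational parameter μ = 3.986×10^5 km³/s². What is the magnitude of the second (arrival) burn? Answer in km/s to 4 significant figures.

The Hohmann ellipse has a_t = (r₁ + r₂)/2 = 35498.5 km.
Circular speed at r = 7347 km: v_c = √(μ/r) = 7.366 km/s.
Vis-viva on the transfer ellipse at r = 7347 km gives v_t = √[μ(2/r − 1/a_t)] = 9.863 km/s.
Δv₂ = |v_t − v_c| = |9.863 − 7.366| = 2.497 km/s.

Δv₂ = 2.497 km/s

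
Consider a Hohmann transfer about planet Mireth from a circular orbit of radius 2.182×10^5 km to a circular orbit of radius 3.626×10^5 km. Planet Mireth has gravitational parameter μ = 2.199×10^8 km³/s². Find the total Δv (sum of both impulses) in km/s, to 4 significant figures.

Δv = 7.007 km/s

The Hohmann ellipse has a_t = (r₁ + r₂)/2 = 2.904×10^5 km.
At r₁ the circular-orbit speed is v₁ = √(μ/r₁) = 31.7457 km/s.
Transfer-orbit speed at r₁ (vis-viva): v_p = √[μ(2/r₁ − 1/a_t)] = 35.4732 km/s.
First burn Δv₁ = |v_p − v₁| = 3.7275 km/s.
At r₂, v₂ = √(μ/r₂) = 24.6263 km/s.
Transfer-orbit speed at r₂: v_a = √[μ(2/r₂ − 1/a_t)] = 21.3466 km/s.
Second burn Δv₂ = |v₂ − v_a| = 3.2797 km/s.
Δv = Δv₁ + Δv₂ = 3.7275 + 3.2797 = 7.007 km/s.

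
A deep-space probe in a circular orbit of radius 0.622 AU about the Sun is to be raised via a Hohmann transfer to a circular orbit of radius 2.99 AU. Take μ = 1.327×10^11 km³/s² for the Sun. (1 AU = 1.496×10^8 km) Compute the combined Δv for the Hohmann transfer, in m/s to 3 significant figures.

Δv = 17900 m/s

In km: r₁ = 0.622 × 1.496×10^8 = 9.30512×10^7 km; r₂ = 2.99 × 1.496×10^8 = 4.47304×10^8 km.
The Hohmann ellipse has a_t = (r₁ + r₂)/2 = 2.701776×10^8 km.
Circular speed at r₁: v₁ = √(μ/r₁) = √(1.327×10^11/9.30512×10^7) = 37.7637 km/s.
Transfer-orbit speed at r₁ (vis-viva equation): v_p = √[μ(2/r₁ − 1/a_t)] = 48.5905 km/s.
First burn Δv₁ = |v_p − v₁| = 10.827 km/s.
At r₂, v₂ = √(μ/r₂) = 17.2240 km/s.
Transfer-orbit speed at r₂: v_a = √[μ(2/r₂ − 1/a_t)] = 10.1081 km/s.
Second burn Δv₂ = |v₂ − v_a| = 7.1159 km/s.
Total Δv = Δv₁ + Δv₂ = 17.94 km/s.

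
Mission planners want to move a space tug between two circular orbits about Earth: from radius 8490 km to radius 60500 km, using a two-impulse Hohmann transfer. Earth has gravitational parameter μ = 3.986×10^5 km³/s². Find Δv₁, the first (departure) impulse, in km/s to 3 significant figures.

Semi-major axis of the transfer orbit: a_t = (8490 + 60500)/2 = 34495 km.
On the circular orbit at r = 8490 km, v_c = √(μ/r) = 6.852 km/s.
Transfer-orbit speed at the same r (vis-viva, a = a_t): v_t = √[μ(2/r − 1/a_t)] = 9.074 km/s.
Δv₁ = |v_t − v_c| = |9.074 − 6.852| = 2.222 km/s.

Δv₁ = 2.22 km/s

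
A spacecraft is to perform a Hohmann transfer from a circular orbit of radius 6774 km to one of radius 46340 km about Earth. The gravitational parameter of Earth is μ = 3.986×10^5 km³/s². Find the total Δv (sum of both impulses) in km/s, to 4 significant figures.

Δv = 3.914 km/s

Transfer-ellipse semi-major axis a_t = (r₁ + r₂)/2 = (6774 + 46340)/2 = 26557 km.
Circular speed at r₁: v₁ = √(μ/r₁) = √(3.986×10^5/6774) = 7.6709 km/s.
On the transfer ellipse at r₁, vis-viva equation gives v_p = √[μ(2/r₁ − 1/a_t)] = 10.133 km/s.
First burn Δv₁ = |v_p − v₁| = 2.462 km/s.
At r₂, v₂ = √(μ/r₂) = 2.933 km/s.
Transfer-orbit speed at r₂: v_a = √[μ(2/r₂ − 1/a_t)] = 1.481 km/s.
Second burn Δv₂ = |v₂ − v_a| = 1.452 km/s.
Total Δv = Δv₁ + Δv₂ = 3.914 km/s.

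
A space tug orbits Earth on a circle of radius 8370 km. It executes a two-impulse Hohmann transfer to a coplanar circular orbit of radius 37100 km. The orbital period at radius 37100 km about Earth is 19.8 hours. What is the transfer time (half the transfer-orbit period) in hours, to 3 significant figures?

t = 4.75 hours

From Kepler's third law T² = 4π²r³/μ at r = 37100 km, T = 19.8 hours = 19.8 × 3600 s = 71280 s: μ = 4π²r³/T² = 3.96777×10^5 km³/s².
Transfer-ellipse semi-major axis a_t = (r₁ + r₂)/2 = (8370 + 37100)/2 = 22735 km.
Transfer time t = π√(a_t³/μ) = π√((22735)³ / 3.96777×10^5) = 17100 s.
Converting: 17100 s ÷ 3600 s/hour = 4.75 hours.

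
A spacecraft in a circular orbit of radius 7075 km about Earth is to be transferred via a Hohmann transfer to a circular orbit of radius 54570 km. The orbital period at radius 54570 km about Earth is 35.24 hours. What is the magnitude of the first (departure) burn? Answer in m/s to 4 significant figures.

Δv₁ = 2481 m/s

From Kepler's third law T² = 4π²r³/μ at r = 54570 km, T = 35.24 hours = 35.24 × 3600 s = 1.26864×10^5 s: μ = 4π²r³/T² = 3.98607×10^5 km³/s².
The Hohmann ellipse has a_t = (r₁ + r₂)/2 = 30822.5 km.
Circular speed at r = 7075 km: v_c = √(μ/r) = 7.506 km/s.
Transfer-orbit speed at the same r (vis-viva, a = a_t): v_t = √[μ(2/r − 1/a_t)] = 9.987 km/s.
Δv₁ = |v_t − v_c| = |9.987 − 7.506| = 2.481 km/s.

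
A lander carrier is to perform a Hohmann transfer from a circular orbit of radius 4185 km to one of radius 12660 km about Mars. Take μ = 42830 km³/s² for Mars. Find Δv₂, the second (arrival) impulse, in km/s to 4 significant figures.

Δv₂ = 0.5428 km/s

Transfer-ellipse semi-major axis a_t = (r₁ + r₂)/2 = (4185 + 12660)/2 = 8422.5 km.
Circular speed at r = 12660 km: v_c = √(μ/r) = 1.8393 km/s.
Vis-viva on the transfer ellipse at r = 12660 km gives v_t = √[μ(2/r − 1/a_t)] = 1.2965 km/s.
Δv₂ = |v_t − v_c| = |1.2965 − 1.8393| = 0.5428 km/s.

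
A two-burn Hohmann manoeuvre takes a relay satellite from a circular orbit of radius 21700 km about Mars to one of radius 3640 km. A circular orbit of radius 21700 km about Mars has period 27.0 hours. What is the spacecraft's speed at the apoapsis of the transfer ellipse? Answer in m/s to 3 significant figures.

From Kepler's third law T² = 4π²r³/μ at r = 21700 km, T = 27.0 hours = 27.0 × 3600 s = 97200 s: μ = 4π²r³/T² = 42697.9 km³/s².
Semi-major axis of the transfer orbit: a_t = (21700 + 3640)/2 = 12670 km.
The apoapsis of the transfer ellipse is at r = 21700 km.
Vis-viva: v = √[μ(2/r − 1/a_t)] = √[42697.9 × (2/21700 − 1/12670)] = 0.7519 km/s.

v = 752 m/s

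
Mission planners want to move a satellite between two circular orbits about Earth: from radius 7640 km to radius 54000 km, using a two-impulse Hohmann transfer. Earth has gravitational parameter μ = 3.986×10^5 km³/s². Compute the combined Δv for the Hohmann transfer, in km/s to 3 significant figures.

Δv = 3.70 km/s

The Hohmann ellipse has a_t = (r₁ + r₂)/2 = 30820 km.
Circular speed at r₁: v₁ = √(μ/r₁) = √(3.986×10^5/7640) = 7.223 km/s.
Transfer-orbit speed at r₁ (v² = μ(2/r − 1/a)): v_p = √[μ(2/r₁ − 1/a_t)] = 9.561 km/s.
First burn Δv₁ = |v_p − v₁| = 2.338 km/s.
At r₂, v₂ = √(μ/r₂) = 2.717 km/s.
Transfer-orbit speed at r₂: v_a = √[μ(2/r₂ − 1/a_t)] = 1.353 km/s.
Second burn Δv₂ = |v₂ − v_a| = 1.364 km/s.
Δv = Δv₁ + Δv₂ = 2.338 + 1.364 = 3.702 km/s.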